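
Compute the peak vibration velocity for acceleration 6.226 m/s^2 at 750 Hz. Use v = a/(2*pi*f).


omega = 2*pi*f = 2*pi*750 = 4712.39 rad/s
v = a / omega = 6.226 / 4712.39 = 0.0013212 m/s


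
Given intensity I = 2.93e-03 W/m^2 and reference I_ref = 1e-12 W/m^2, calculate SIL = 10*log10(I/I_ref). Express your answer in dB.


I / I_ref = 2.93e-03 / 1e-12 = 2.93e+09
SIL = 10 * log10(2.93e+09) = 94.669 dB


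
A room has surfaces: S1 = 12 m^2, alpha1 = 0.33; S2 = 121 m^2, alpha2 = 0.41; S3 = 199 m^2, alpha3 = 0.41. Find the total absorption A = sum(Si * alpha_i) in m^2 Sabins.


12 * 0.33 = 3.96
121 * 0.41 = 49.61
199 * 0.41 = 81.59
A_total = 3.96 + 49.61 + 81.59 = 135.16 m^2


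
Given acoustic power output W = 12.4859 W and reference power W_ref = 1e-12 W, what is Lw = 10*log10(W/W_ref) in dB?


W / W_ref = 12.4859 / 1e-12 = 1.24859e+13
Lw = 10 * log10(1.24859e+13) = 130.96 dB


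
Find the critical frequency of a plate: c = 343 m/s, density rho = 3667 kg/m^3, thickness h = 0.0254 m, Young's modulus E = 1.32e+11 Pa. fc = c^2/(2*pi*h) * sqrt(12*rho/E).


12*rho/E = 12*3667/1.32e+11 = 3.33364e-07
sqrt(12*rho/E) = sqrt(3.33364e-07) = 0.000577377
c^2/(2*pi*h) = 343^2/(2*pi*0.0254) = 737182
fc = 737182 * 0.000577377 = 425.63 Hz


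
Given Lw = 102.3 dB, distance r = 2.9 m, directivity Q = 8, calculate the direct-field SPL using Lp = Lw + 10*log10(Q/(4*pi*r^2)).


4*pi*r^2 = 4*pi*2.9^2 = 105.683 m^2
Q / (4*pi*r^2) = 8 / 105.683 = 0.0756981
Lp = 102.3 + 10*log10(0.0756981) = 91.091 dB


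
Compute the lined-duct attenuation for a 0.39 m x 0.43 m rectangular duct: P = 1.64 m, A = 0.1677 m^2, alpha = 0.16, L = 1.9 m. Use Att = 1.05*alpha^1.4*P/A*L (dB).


alpha^1.4 = 0.16^1.4 = 0.076872
Attenuation rate = 1.05 * alpha^1.4 * P / A
= 1.05 * 0.076872 * 1.64 / 0.1677 = 0.789348 dB/m
Total Att = 0.789348 * 1.9 = 1.4998 dB


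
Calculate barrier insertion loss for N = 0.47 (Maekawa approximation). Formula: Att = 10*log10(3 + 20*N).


3 + 20*N = 3 + 20*0.47 = 12.4
Att = 10*log10(12.4) = 10.934 dB


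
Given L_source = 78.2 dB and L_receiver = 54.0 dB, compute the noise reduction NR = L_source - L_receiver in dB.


NR = L_source - L_receiver (difference between source and receiving room levels)
NR = 78.2 - 54.0 = 24.2 dB


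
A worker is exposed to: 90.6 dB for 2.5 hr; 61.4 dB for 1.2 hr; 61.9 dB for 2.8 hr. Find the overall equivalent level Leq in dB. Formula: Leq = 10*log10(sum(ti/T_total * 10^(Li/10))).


T_total = 2.5 + 1.2 + 2.8 = 6.5 hr
(2.5/6.5) * 10^(90.6/10) = 4.41598e+08
(1.2/6.5) * 10^(61.4/10) = 254840
(2.8/6.5) * 10^(61.9/10) = 667183
Sum = 4.41598e+08 + 254840 + 667183 = 4.4252e+08
Leq = 10*log10(4.4252e+08) = 86.459 dB


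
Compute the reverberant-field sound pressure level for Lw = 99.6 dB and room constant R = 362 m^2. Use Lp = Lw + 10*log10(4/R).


4/R = 4/362 = 0.0110497
Lp = 99.6 + 10*log10(0.0110497) = 80.034 dB


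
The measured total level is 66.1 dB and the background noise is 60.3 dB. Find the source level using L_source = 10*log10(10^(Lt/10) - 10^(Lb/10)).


10^(66.1/10) = 4.0738e+06
10^(60.3/10) = 1.07152e+06
Difference = 4.0738e+06 - 1.07152e+06 = 3.00228e+06
L_source = 10*log10(3.00228e+06) = 64.775 dB


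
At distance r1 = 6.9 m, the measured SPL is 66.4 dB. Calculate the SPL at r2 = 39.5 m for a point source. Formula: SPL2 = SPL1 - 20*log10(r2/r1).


r2/r1 = 39.5/6.9 = 5.72464
Correction = 20*log10(5.72464) = 15.155 dB
SPL2 = 66.4 - 15.155 = 51.245 dB


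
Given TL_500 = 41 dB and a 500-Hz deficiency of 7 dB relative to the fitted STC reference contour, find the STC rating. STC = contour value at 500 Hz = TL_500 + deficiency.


By ASTM E413, STC = value of the fitted reference contour at 500 Hz.
Contour value at 500 Hz = TL_500 + deficiency = 41 + 7 = 48
STC = 48


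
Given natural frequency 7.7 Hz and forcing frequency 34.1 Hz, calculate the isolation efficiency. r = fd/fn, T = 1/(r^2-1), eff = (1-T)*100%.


r = 34.1 / 7.7 = 4.42857
r^2 - 1 = 4.42857^2 - 1 = 18.6122
T = 1/18.6122 = 0.0537282
Efficiency = (1 - 0.0537282)*100 = 94.627 %


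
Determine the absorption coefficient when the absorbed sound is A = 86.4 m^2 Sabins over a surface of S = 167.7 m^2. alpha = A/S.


Absorption coefficient = absorbed power / incident power
alpha = A / S = 86.4 / 167.7 = 0.51521


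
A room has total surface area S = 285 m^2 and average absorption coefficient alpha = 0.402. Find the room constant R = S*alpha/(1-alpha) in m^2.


R = 285 * 0.402 / (1 - 0.402) = 191.59 m^2


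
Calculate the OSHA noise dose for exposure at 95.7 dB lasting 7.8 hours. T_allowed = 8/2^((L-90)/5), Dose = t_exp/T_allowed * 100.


T_allowed = 8 / 2^((95.7 - 90)/5) = 3.63008 hr
Dose = 7.8 / 3.63008 * 100 = 214.87 %


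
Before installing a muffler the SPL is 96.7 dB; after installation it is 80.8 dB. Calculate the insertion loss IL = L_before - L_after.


Insertion loss = SPL without muffler - SPL with muffler
IL = 96.7 - 80.8 = 15.9 dB


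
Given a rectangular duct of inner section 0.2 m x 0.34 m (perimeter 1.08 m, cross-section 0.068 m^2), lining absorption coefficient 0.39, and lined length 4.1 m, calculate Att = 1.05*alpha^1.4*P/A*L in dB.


alpha^1.4 = 0.39^1.4 = 0.267603
Attenuation rate = 1.05 * alpha^1.4 * P / A
= 1.05 * 0.267603 * 1.08 / 0.068 = 4.46267 dB/m
Total Att = 4.46267 * 4.1 = 18.297 dB


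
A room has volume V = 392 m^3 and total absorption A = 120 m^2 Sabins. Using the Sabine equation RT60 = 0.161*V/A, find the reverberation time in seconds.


RT60 = 0.161 * 392 / 120 = 0.52593 s


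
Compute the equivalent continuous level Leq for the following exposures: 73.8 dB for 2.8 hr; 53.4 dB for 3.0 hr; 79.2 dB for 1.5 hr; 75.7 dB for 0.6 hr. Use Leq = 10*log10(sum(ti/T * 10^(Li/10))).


T_total = 2.8 + 3.0 + 1.5 + 0.6 = 7.9 hr
(2.8/7.9) * 10^(73.8/10) = 8.50219e+06
(3.0/7.9) * 10^(53.4/10) = 83079.6
(1.5/7.9) * 10^(79.2/10) = 1.5793e+07
(0.6/7.9) * 10^(75.7/10) = 2.82179e+06
Sum = 8.50219e+06 + 83079.6 + 1.5793e+07 + 2.82179e+06 = 2.72001e+07
Leq = 10*log10(2.72001e+07) = 74.346 dB


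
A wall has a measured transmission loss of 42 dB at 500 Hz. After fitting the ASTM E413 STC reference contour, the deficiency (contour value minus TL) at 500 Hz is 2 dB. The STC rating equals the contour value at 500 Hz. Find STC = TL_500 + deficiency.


By ASTM E413, STC = value of the fitted reference contour at 500 Hz.
Contour value at 500 Hz = TL_500 + deficiency = 42 + 2 = 44
STC = 44


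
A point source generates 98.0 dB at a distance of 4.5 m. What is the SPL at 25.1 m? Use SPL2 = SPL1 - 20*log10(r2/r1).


r2/r1 = 25.1/4.5 = 5.57778
Correction = 20*log10(5.57778) = 14.9292 dB
SPL2 = 98.0 - 14.9292 = 83.071 dB


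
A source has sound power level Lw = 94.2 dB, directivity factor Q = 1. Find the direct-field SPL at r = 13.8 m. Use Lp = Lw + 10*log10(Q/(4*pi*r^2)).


4*pi*r^2 = 4*pi*13.8^2 = 2393.14 m^2
Q / (4*pi*r^2) = 1 / 2393.14 = 0.000417861
Lp = 94.2 + 10*log10(0.000417861) = 60.41 dB


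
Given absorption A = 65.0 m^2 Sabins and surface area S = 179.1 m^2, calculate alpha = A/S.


Absorption coefficient = absorbed power / incident power
alpha = A / S = 65.0 / 179.1 = 0.36293


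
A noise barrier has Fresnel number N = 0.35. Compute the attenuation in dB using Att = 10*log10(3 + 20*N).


3 + 20*N = 3 + 20*0.35 = 10
Att = 10*log10(10) = 10 dB


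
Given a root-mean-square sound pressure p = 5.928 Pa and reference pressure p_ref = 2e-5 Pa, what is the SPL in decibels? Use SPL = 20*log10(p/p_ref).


p / p_ref = 5.928 / 2e-5 = 296400
SPL = 20 * log10(296400) = 109.44 dB


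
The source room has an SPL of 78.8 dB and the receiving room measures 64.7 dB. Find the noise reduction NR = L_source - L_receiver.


NR = L_source - L_receiver (difference between source and receiving room levels)
NR = 78.8 - 64.7 = 14.1 dB


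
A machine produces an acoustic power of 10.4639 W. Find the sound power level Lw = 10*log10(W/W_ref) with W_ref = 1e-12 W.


W / W_ref = 10.4639 / 1e-12 = 1.04639e+13
Lw = 10 * log10(1.04639e+13) = 130.2 dB


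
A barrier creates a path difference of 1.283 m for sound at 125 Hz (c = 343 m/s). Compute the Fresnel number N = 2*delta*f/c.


N = 2*delta*f/c = 2*delta/lambda, where lambda = c/f
lambda = 343 / 125 = 2.744 m
N = 2 * 1.283 / 2.744 = 0.93513


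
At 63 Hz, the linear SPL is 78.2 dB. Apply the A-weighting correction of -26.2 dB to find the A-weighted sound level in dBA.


A-weighting table: 63 Hz -> -26.2 dB correction
SPL_A = SPL + correction = 78.2 + (-26.2) = 52 dBA


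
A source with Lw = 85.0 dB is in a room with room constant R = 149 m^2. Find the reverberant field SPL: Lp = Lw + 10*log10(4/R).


4/R = 4/149 = 0.0268456
Lp = 85.0 + 10*log10(0.0268456) = 69.289 dB


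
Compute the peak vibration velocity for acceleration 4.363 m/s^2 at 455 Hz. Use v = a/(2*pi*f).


omega = 2*pi*f = 2*pi*455 = 2858.85 rad/s
v = a / omega = 4.363 / 2858.85 = 0.0015261 m/s


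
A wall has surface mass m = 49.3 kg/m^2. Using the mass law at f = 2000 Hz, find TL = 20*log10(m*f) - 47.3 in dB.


m * f = 49.3 * 2000 = 98600
20*log10(98600) = 99.8775 dB
TL = 99.8775 - 47.3 = 52.578 dB


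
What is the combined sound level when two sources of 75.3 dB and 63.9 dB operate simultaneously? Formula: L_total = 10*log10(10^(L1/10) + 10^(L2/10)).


10^(75.3/10) = 3.38844e+07
10^(63.9/10) = 2.45471e+06
Sum = 3.38844e+07 + 2.45471e+06 = 3.63391e+07
L_total = 10*log10(3.63391e+07) = 75.604 dB


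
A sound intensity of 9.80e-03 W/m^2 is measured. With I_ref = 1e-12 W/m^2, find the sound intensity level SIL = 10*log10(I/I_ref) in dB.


I / I_ref = 9.80e-03 / 1e-12 = 9.8e+09
SIL = 10 * log10(9.8e+09) = 99.912 dB


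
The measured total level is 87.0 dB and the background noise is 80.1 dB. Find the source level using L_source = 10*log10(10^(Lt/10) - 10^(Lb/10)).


10^(87.0/10) = 5.01187e+08
10^(80.1/10) = 1.02329e+08
Difference = 5.01187e+08 - 1.02329e+08 = 3.98858e+08
L_source = 10*log10(3.98858e+08) = 86.008 dB


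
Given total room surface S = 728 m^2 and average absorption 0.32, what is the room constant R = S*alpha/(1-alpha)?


R = 728 * 0.32 / (1 - 0.32) = 342.59 m^2


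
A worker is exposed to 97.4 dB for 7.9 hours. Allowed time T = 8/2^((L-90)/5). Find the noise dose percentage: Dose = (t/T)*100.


T_allowed = 8 / 2^((97.4 - 90)/5) = 2.86791 hr
Dose = 7.9 / 2.86791 * 100 = 275.46 %


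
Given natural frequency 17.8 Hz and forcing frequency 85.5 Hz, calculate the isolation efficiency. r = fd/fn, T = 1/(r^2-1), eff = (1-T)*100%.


r = 85.5 / 17.8 = 4.80337
r^2 - 1 = 4.80337^2 - 1 = 22.0724
T = 1/22.0724 = 0.0453054
Efficiency = (1 - 0.0453054)*100 = 95.469 %


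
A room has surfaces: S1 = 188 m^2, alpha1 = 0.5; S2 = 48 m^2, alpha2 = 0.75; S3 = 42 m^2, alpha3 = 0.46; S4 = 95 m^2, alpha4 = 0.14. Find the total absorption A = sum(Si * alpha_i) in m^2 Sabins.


188 * 0.5 = 94
48 * 0.75 = 36
42 * 0.46 = 19.32
95 * 0.14 = 13.3
A_total = 94 + 36 + 19.32 + 13.3 = 162.62 m^2


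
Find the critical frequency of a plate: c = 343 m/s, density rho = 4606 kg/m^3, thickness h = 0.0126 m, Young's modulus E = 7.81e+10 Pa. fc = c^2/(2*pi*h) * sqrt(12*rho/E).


12*rho/E = 12*4606/7.81e+10 = 7.07708e-07
sqrt(12*rho/E) = sqrt(7.07708e-07) = 0.000841254
c^2/(2*pi*h) = 343^2/(2*pi*0.0126) = 1.48607e+06
fc = 1.48607e+06 * 0.000841254 = 1250.2 Hz


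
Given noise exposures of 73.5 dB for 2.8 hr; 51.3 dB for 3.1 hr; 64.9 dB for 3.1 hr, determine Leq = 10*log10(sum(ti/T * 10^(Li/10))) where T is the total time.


T_total = 2.8 + 3.1 + 3.1 = 9.0 hr
(2.8/9.0) * 10^(73.5/10) = 6.96491e+06
(3.1/9.0) * 10^(51.3/10) = 46464.3
(3.1/9.0) * 10^(64.9/10) = 1.06444e+06
Sum = 6.96491e+06 + 46464.3 + 1.06444e+06 = 8.07581e+06
Leq = 10*log10(8.07581e+06) = 69.072 dB


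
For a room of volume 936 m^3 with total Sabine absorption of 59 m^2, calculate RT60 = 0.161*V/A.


RT60 = 0.161 * 936 / 59 = 2.5542 s


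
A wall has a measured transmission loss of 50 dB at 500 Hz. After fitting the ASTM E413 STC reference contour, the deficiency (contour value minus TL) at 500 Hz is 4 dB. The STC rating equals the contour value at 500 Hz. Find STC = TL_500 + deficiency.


By ASTM E413, STC = value of the fitted reference contour at 500 Hz.
Contour value at 500 Hz = TL_500 + deficiency = 50 + 4 = 54
STC = 54


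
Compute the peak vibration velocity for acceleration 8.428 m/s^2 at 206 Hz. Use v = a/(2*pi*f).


omega = 2*pi*f = 2*pi*206 = 1294.34 rad/s
v = a / omega = 8.428 / 1294.34 = 0.0065114 m/s


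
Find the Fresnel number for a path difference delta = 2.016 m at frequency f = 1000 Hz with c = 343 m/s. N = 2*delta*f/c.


N = 2*delta*f/c = 2*delta/lambda, where lambda = c/f
lambda = 343 / 1000 = 0.343 m
N = 2 * 2.016 / 0.343 = 11.755


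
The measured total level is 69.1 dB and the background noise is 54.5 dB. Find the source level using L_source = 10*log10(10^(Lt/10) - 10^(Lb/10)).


10^(69.1/10) = 8.12831e+06
10^(54.5/10) = 281838
Difference = 8.12831e+06 - 281838 = 7.84647e+06
L_source = 10*log10(7.84647e+06) = 68.947 dB


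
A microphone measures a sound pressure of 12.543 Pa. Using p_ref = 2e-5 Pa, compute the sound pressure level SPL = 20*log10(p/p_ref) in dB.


p / p_ref = 12.543 / 2e-5 = 627150
SPL = 20 * log10(627150) = 115.95 dB


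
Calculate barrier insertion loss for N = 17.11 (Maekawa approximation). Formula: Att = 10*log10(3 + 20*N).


3 + 20*N = 3 + 20*17.11 = 345.2
Att = 10*log10(345.2) = 25.381 dB


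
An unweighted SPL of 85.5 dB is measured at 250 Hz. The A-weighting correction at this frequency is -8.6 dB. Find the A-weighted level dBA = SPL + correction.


A-weighting table: 250 Hz -> -8.6 dB correction
SPL_A = SPL + correction = 85.5 + (-8.6) = 76.9 dBA


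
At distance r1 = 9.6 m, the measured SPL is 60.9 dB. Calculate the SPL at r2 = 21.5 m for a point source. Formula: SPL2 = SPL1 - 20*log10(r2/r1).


r2/r1 = 21.5/9.6 = 2.23958
Correction = 20*log10(2.23958) = 7.00333 dB
SPL2 = 60.9 - 7.00333 = 53.897 dB


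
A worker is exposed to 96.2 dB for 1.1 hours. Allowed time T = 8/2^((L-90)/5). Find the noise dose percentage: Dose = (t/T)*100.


T_allowed = 8 / 2^((96.2 - 90)/5) = 3.38698 hr
Dose = 1.1 / 3.38698 * 100 = 32.477 %


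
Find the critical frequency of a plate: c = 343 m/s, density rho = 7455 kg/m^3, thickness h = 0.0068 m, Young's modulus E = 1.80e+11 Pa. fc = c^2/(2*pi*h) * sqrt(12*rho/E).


12*rho/E = 12*7455/1.80e+11 = 4.97e-07
sqrt(12*rho/E) = sqrt(4.97e-07) = 0.000704982
c^2/(2*pi*h) = 343^2/(2*pi*0.0068) = 2.75359e+06
fc = 2.75359e+06 * 0.000704982 = 1941.2 Hz


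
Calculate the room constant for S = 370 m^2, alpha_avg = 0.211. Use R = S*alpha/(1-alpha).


R = 370 * 0.211 / (1 - 0.211) = 98.948 m^2


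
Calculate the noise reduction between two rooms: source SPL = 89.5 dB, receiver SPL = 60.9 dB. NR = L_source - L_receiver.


NR = L_source - L_receiver (difference between source and receiving room levels)
NR = 89.5 - 60.9 = 28.6 dB


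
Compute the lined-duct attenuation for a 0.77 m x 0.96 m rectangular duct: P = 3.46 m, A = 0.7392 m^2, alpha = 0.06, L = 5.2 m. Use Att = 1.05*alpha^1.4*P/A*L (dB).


alpha^1.4 = 0.06^1.4 = 0.0194721
Attenuation rate = 1.05 * alpha^1.4 * P / A
= 1.05 * 0.0194721 * 3.46 / 0.7392 = 0.0957009 dB/m
Total Att = 0.0957009 * 5.2 = 0.49764 dB


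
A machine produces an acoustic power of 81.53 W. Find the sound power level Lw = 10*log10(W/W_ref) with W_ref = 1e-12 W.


W / W_ref = 81.53 / 1e-12 = 8.153e+13
Lw = 10 * log10(8.153e+13) = 139.11 dB


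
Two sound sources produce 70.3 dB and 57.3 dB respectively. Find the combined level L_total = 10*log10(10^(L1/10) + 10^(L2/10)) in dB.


10^(70.3/10) = 1.07152e+07
10^(57.3/10) = 537032
Sum = 1.07152e+07 + 537032 = 1.12522e+07
L_total = 10*log10(1.12522e+07) = 70.512 dB


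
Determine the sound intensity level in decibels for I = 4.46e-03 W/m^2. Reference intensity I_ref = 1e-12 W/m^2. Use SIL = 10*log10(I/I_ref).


I / I_ref = 4.46e-03 / 1e-12 = 4.46e+09
SIL = 10 * log10(4.46e+09) = 96.493 dB


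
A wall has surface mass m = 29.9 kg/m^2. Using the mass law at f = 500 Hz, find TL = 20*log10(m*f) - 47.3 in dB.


m * f = 29.9 * 500 = 14950
20*log10(14950) = 83.4928 dB
TL = 83.4928 - 47.3 = 36.193 dB


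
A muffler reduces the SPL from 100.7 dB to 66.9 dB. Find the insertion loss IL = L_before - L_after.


Insertion loss = SPL without muffler - SPL with muffler
IL = 100.7 - 66.9 = 33.8 dB


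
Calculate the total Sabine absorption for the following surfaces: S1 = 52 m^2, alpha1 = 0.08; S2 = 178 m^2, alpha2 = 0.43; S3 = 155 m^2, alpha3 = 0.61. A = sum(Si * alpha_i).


52 * 0.08 = 4.16
178 * 0.43 = 76.54
155 * 0.61 = 94.55
A_total = 4.16 + 76.54 + 94.55 = 175.25 m^2


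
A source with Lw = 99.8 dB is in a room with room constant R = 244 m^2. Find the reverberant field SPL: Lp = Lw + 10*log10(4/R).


4/R = 4/244 = 0.0163934
Lp = 99.8 + 10*log10(0.0163934) = 81.947 dB


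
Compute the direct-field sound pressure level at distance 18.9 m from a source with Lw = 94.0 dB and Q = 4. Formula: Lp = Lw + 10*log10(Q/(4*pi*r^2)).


4*pi*r^2 = 4*pi*18.9^2 = 4488.83 m^2
Q / (4*pi*r^2) = 4 / 4488.83 = 0.000891101
Lp = 94.0 + 10*log10(0.000891101) = 63.499 dB


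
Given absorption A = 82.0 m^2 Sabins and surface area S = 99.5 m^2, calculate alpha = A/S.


Absorption coefficient = absorbed power / incident power
alpha = A / S = 82.0 / 99.5 = 0.82412


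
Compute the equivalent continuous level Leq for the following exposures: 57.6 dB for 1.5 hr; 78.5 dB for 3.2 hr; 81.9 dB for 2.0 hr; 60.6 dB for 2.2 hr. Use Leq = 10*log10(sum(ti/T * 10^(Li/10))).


T_total = 1.5 + 3.2 + 2.0 + 2.2 = 8.9 hr
(1.5/8.9) * 10^(57.6/10) = 96984.3
(3.2/8.9) * 10^(78.5/10) = 2.54542e+07
(2.0/8.9) * 10^(81.9/10) = 3.48049e+07
(2.2/8.9) * 10^(60.6/10) = 283813
Sum = 96984.3 + 2.54542e+07 + 3.48049e+07 + 283813 = 6.06399e+07
Leq = 10*log10(6.06399e+07) = 77.828 dB


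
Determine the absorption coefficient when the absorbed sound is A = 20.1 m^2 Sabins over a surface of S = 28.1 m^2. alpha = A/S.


Absorption coefficient = absorbed power / incident power
alpha = A / S = 20.1 / 28.1 = 0.7153


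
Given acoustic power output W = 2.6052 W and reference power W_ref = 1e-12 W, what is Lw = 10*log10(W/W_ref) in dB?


W / W_ref = 2.6052 / 1e-12 = 2.6052e+12
Lw = 10 * log10(2.6052e+12) = 124.16 dB


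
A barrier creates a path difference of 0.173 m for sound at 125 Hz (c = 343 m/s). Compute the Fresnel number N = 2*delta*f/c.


N = 2*delta*f/c = 2*delta/lambda, where lambda = c/f
lambda = 343 / 125 = 2.744 m
N = 2 * 0.173 / 2.744 = 0.12609


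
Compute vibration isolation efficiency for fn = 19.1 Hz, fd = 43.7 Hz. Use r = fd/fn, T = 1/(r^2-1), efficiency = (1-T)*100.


r = 43.7 / 19.1 = 2.28796
r^2 - 1 = 2.28796^2 - 1 = 4.23476
T = 1/4.23476 = 0.236141
Efficiency = (1 - 0.236141)*100 = 76.386 %


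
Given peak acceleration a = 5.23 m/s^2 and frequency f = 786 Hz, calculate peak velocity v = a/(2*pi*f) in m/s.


omega = 2*pi*f = 2*pi*786 = 4938.58 rad/s
v = a / omega = 5.23 / 4938.58 = 0.001059 m/s


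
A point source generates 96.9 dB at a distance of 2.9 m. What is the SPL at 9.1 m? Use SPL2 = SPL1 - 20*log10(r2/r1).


r2/r1 = 9.1/2.9 = 3.13793
Correction = 20*log10(3.13793) = 9.93287 dB
SPL2 = 96.9 - 9.93287 = 86.967 dB


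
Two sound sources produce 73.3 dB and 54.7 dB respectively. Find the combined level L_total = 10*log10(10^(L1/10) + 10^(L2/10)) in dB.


10^(73.3/10) = 2.13796e+07
10^(54.7/10) = 295121
Sum = 2.13796e+07 + 295121 = 2.16747e+07
L_total = 10*log10(2.16747e+07) = 73.36 dB


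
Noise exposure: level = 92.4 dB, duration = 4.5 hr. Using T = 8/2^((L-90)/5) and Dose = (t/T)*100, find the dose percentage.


T_allowed = 8 / 2^((92.4 - 90)/5) = 5.73582 hr
Dose = 4.5 / 5.73582 * 100 = 78.454 %


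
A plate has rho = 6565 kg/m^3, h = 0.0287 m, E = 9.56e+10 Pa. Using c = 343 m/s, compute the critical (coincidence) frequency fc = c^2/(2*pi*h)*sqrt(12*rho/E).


12*rho/E = 12*6565/9.56e+10 = 8.24059e-07
sqrt(12*rho/E) = sqrt(8.24059e-07) = 0.000907777
c^2/(2*pi*h) = 343^2/(2*pi*0.0287) = 652419
fc = 652419 * 0.000907777 = 592.25 Hz


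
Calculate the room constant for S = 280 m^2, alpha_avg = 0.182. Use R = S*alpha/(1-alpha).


R = 280 * 0.182 / (1 - 0.182) = 62.298 m^2


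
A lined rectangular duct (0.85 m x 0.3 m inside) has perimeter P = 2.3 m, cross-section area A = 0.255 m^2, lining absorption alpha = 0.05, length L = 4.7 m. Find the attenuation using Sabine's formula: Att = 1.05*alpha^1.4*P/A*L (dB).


alpha^1.4 = 0.05^1.4 = 0.0150854
Attenuation rate = 1.05 * alpha^1.4 * P / A
= 1.05 * 0.0150854 * 2.3 / 0.255 = 0.142868 dB/m
Total Att = 0.142868 * 4.7 = 0.67148 dB


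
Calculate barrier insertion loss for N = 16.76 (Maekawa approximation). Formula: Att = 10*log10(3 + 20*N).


3 + 20*N = 3 + 20*16.76 = 338.2
Att = 10*log10(338.2) = 25.292 dB


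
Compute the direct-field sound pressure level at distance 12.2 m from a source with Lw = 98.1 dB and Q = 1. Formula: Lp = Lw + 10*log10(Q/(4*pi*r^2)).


4*pi*r^2 = 4*pi*12.2^2 = 1870.38 m^2
Q / (4*pi*r^2) = 1 / 1870.38 = 0.000534651
Lp = 98.1 + 10*log10(0.000534651) = 65.381 dB


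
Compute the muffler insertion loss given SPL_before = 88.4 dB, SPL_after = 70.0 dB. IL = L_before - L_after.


Insertion loss = SPL without muffler - SPL with muffler
IL = 88.4 - 70.0 = 18.4 dB


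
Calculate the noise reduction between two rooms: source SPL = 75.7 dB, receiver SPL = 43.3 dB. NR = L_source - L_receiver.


NR = L_source - L_receiver (difference between source and receiving room levels)
NR = 75.7 - 43.3 = 32.4 dB


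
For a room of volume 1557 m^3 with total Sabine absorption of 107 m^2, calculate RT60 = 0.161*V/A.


RT60 = 0.161 * 1557 / 107 = 2.3428 s


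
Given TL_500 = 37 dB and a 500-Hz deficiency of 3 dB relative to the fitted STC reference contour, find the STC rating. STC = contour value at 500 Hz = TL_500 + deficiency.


By ASTM E413, STC = value of the fitted reference contour at 500 Hz.
Contour value at 500 Hz = TL_500 + deficiency = 37 + 3 = 40
STC = 40


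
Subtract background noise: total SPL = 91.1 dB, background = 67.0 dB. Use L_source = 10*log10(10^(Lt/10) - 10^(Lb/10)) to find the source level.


10^(91.1/10) = 1.28825e+09
10^(67.0/10) = 5.01187e+06
Difference = 1.28825e+09 - 5.01187e+06 = 1.28324e+09
L_source = 10*log10(1.28324e+09) = 91.083 dB


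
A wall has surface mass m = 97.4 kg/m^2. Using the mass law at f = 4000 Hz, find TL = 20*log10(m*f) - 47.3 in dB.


m * f = 97.4 * 4000 = 389600
20*log10(389600) = 111.812 dB
TL = 111.812 - 47.3 = 64.512 dB


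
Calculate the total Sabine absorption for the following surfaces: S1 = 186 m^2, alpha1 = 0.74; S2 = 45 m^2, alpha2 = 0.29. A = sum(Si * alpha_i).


186 * 0.74 = 137.64
45 * 0.29 = 13.05
A_total = 137.64 + 13.05 = 150.69 m^2


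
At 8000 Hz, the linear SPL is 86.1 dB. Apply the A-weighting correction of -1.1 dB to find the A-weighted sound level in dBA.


A-weighting table: 8000 Hz -> -1.1 dB correction
SPL_A = SPL + correction = 86.1 + (-1.1) = 85 dBA


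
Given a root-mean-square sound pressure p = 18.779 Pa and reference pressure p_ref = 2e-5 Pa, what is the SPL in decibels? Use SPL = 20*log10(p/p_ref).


p / p_ref = 18.779 / 2e-5 = 938950
SPL = 20 * log10(938950) = 119.45 dB


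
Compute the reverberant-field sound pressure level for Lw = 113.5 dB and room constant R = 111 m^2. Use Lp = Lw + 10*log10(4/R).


4/R = 4/111 = 0.036036
Lp = 113.5 + 10*log10(0.036036) = 99.067 dB


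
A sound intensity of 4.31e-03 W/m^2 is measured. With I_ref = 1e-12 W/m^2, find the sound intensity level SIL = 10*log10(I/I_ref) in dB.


I / I_ref = 4.31e-03 / 1e-12 = 4.31e+09
SIL = 10 * log10(4.31e+09) = 96.345 dB


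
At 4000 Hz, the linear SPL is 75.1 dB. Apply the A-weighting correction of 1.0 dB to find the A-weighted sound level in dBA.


A-weighting table: 4000 Hz -> 1.0 dB correction
SPL_A = SPL + correction = 75.1 + (1.0) = 76.1 dBA


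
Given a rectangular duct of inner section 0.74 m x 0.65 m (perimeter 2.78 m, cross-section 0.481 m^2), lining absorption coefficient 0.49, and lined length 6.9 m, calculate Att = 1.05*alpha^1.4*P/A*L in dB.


alpha^1.4 = 0.49^1.4 = 0.368362
Attenuation rate = 1.05 * alpha^1.4 * P / A
= 1.05 * 0.368362 * 2.78 / 0.481 = 2.23544 dB/m
Total Att = 2.23544 * 6.9 = 15.425 dB


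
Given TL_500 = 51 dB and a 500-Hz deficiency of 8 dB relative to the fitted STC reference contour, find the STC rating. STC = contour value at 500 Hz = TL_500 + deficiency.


By ASTM E413, STC = value of the fitted reference contour at 500 Hz.
Contour value at 500 Hz = TL_500 + deficiency = 51 + 8 = 59
STC = 59


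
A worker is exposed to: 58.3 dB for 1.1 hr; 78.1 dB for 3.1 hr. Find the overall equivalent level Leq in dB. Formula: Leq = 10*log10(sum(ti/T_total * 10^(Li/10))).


T_total = 1.1 + 3.1 = 4.2 hr
(1.1/4.2) * 10^(58.3/10) = 177069
(3.1/4.2) * 10^(78.1/10) = 4.76554e+07
Sum = 177069 + 4.76554e+07 = 4.78325e+07
Leq = 10*log10(4.78325e+07) = 76.797 dB


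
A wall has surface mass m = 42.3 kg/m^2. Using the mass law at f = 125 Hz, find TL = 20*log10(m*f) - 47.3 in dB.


m * f = 42.3 * 125 = 5287.5
20*log10(5287.5) = 74.465 dB
TL = 74.465 - 47.3 = 27.165 dB


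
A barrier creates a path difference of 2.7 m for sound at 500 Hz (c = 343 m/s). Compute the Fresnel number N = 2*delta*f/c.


N = 2*delta*f/c = 2*delta/lambda, where lambda = c/f
lambda = 343 / 500 = 0.686 m
N = 2 * 2.7 / 0.686 = 7.8717


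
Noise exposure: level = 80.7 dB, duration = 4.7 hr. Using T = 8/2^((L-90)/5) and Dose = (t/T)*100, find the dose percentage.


T_allowed = 8 / 2^((80.7 - 90)/5) = 29.0406 hr
Dose = 4.7 / 29.0406 * 100 = 16.184 %


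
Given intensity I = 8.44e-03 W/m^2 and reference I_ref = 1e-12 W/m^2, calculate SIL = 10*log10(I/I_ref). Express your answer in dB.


I / I_ref = 8.44e-03 / 1e-12 = 8.44e+09
SIL = 10 * log10(8.44e+09) = 99.263 dB


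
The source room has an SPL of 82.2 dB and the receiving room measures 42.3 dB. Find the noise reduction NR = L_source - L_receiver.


NR = L_source - L_receiver (difference between source and receiving room levels)
NR = 82.2 - 42.3 = 39.9 dB


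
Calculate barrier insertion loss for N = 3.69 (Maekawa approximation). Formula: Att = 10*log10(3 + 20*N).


3 + 20*N = 3 + 20*3.69 = 76.8
Att = 10*log10(76.8) = 18.854 dB


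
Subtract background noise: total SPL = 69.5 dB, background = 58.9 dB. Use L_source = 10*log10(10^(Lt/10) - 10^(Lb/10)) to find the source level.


10^(69.5/10) = 8.91251e+06
10^(58.9/10) = 776247
Difference = 8.91251e+06 - 776247 = 8.13626e+06
L_source = 10*log10(8.13626e+06) = 69.104 dB


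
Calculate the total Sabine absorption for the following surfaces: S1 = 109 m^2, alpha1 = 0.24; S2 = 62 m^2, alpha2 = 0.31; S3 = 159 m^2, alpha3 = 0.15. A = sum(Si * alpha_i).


109 * 0.24 = 26.16
62 * 0.31 = 19.22
159 * 0.15 = 23.85
A_total = 26.16 + 19.22 + 23.85 = 69.23 m^2


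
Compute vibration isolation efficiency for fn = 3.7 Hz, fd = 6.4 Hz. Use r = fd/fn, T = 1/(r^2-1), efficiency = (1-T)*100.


r = 6.4 / 3.7 = 1.72973
r^2 - 1 = 1.72973^2 - 1 = 1.99197
T = 1/1.99197 = 0.502016
Efficiency = (1 - 0.502016)*100 = 49.798 %


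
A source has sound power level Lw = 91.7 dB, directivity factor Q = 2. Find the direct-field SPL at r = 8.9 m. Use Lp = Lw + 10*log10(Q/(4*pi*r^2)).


4*pi*r^2 = 4*pi*8.9^2 = 995.382 m^2
Q / (4*pi*r^2) = 2 / 995.382 = 0.00200928
Lp = 91.7 + 10*log10(0.00200928) = 64.73 dB


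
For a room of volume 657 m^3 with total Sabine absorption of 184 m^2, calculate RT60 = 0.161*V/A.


RT60 = 0.161 * 657 / 184 = 0.57488 s


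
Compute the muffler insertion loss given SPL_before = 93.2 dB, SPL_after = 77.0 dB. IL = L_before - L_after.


Insertion loss = SPL without muffler - SPL with muffler
IL = 93.2 - 77.0 = 16.2 dB


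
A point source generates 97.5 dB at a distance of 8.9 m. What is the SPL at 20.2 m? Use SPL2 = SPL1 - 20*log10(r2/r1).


r2/r1 = 20.2/8.9 = 2.26966
Correction = 20*log10(2.26966) = 7.11922 dB
SPL2 = 97.5 - 7.11922 = 90.381 dB


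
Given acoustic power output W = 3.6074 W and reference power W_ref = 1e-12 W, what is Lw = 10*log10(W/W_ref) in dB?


W / W_ref = 3.6074 / 1e-12 = 3.6074e+12
Lw = 10 * log10(3.6074e+12) = 125.57 dB


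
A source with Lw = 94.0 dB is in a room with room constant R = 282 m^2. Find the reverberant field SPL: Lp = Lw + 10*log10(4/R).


4/R = 4/282 = 0.0141844
Lp = 94.0 + 10*log10(0.0141844) = 75.518 dB


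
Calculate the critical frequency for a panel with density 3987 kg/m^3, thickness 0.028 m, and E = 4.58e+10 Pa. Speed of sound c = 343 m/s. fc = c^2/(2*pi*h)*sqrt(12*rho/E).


12*rho/E = 12*3987/4.58e+10 = 1.04463e-06
sqrt(12*rho/E) = sqrt(1.04463e-06) = 0.00102207
c^2/(2*pi*h) = 343^2/(2*pi*0.028) = 668729
fc = 668729 * 0.00102207 = 683.49 Hz


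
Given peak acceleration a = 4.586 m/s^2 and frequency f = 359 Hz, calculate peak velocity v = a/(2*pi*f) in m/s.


omega = 2*pi*f = 2*pi*359 = 2255.66 rad/s
v = a / omega = 4.586 / 2255.66 = 0.0020331 m/s


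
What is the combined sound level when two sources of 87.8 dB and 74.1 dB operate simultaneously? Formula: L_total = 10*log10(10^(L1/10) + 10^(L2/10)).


10^(87.8/10) = 6.0256e+08
10^(74.1/10) = 2.5704e+07
Sum = 6.0256e+08 + 2.5704e+07 = 6.28264e+08
L_total = 10*log10(6.28264e+08) = 87.981 dB


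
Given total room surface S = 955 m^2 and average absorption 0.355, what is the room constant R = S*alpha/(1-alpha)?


R = 955 * 0.355 / (1 - 0.355) = 525.62 m^2


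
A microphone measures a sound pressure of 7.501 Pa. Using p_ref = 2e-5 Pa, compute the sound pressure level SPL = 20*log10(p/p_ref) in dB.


p / p_ref = 7.501 / 2e-5 = 375050
SPL = 20 * log10(375050) = 111.48 dB


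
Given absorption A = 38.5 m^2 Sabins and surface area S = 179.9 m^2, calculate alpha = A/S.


Absorption coefficient = absorbed power / incident power
alpha = A / S = 38.5 / 179.9 = 0.21401


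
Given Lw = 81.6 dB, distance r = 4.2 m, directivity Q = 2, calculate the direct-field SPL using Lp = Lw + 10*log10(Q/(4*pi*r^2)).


4*pi*r^2 = 4*pi*4.2^2 = 221.671 m^2
Q / (4*pi*r^2) = 2 / 221.671 = 0.00902238
Lp = 81.6 + 10*log10(0.00902238) = 61.153 dB


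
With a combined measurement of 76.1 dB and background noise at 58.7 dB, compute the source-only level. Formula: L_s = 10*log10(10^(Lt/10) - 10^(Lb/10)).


10^(76.1/10) = 4.0738e+07
10^(58.7/10) = 741310
Difference = 4.0738e+07 - 741310 = 3.99967e+07
L_source = 10*log10(3.99967e+07) = 76.02 dB


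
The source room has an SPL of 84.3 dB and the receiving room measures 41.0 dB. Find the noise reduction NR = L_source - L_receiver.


NR = L_source - L_receiver (difference between source and receiving room levels)
NR = 84.3 - 41.0 = 43.3 dB


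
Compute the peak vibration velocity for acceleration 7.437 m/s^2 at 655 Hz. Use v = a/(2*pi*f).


omega = 2*pi*f = 2*pi*655 = 4115.49 rad/s
v = a / omega = 7.437 / 4115.49 = 0.0018071 m/s


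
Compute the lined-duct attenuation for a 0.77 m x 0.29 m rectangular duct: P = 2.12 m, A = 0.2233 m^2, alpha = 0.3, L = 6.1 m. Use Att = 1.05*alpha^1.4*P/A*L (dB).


alpha^1.4 = 0.3^1.4 = 0.18534
Attenuation rate = 1.05 * alpha^1.4 * P / A
= 1.05 * 0.18534 * 2.12 / 0.2233 = 1.84759 dB/m
Total Att = 1.84759 * 6.1 = 11.27 dB


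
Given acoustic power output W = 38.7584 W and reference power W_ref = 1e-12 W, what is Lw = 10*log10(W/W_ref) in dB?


W / W_ref = 38.7584 / 1e-12 = 3.87584e+13
Lw = 10 * log10(3.87584e+13) = 135.88 dB


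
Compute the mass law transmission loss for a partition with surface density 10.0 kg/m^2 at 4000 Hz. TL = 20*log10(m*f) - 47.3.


m * f = 10.0 * 4000 = 40000
20*log10(40000) = 92.0412 dB
TL = 92.0412 - 47.3 = 44.741 dB


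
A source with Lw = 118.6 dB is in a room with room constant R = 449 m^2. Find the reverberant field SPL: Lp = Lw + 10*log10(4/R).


4/R = 4/449 = 0.00890869
Lp = 118.6 + 10*log10(0.00890869) = 98.098 dB


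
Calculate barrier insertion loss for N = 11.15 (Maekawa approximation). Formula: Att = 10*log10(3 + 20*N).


3 + 20*N = 3 + 20*11.15 = 226
Att = 10*log10(226) = 23.541 dB


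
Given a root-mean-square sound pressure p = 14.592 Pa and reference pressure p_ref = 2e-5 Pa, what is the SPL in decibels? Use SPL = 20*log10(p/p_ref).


p / p_ref = 14.592 / 2e-5 = 729600
SPL = 20 * log10(729600) = 117.26 dB


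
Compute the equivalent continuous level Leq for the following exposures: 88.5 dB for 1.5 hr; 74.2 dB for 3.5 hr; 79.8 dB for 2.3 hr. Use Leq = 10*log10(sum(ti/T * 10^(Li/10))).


T_total = 1.5 + 3.5 + 2.3 = 7.3 hr
(1.5/7.3) * 10^(88.5/10) = 1.45468e+08
(3.5/7.3) * 10^(74.2/10) = 1.26109e+07
(2.3/7.3) * 10^(79.8/10) = 3.00888e+07
Sum = 1.45468e+08 + 1.26109e+07 + 3.00888e+07 = 1.88168e+08
Leq = 10*log10(1.88168e+08) = 82.745 dB


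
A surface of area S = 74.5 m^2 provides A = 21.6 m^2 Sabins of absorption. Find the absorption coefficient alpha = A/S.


Absorption coefficient = absorbed power / incident power
alpha = A / S = 21.6 / 74.5 = 0.28993


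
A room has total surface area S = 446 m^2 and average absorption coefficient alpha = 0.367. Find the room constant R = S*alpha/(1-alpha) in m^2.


R = 446 * 0.367 / (1 - 0.367) = 258.58 m^2


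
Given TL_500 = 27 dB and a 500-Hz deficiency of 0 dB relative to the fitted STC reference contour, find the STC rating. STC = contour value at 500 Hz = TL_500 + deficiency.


By ASTM E413, STC = value of the fitted reference contour at 500 Hz.
Contour value at 500 Hz = TL_500 + deficiency = 27 + 0 = 27
STC = 27


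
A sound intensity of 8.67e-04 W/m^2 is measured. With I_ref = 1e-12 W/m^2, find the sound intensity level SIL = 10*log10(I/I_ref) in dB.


I / I_ref = 8.67e-04 / 1e-12 = 8.67e+08
SIL = 10 * log10(8.67e+08) = 89.38 dB


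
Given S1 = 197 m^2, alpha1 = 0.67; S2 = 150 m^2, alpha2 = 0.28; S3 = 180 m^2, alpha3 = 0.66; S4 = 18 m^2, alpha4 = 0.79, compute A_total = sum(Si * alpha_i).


197 * 0.67 = 131.99
150 * 0.28 = 42
180 * 0.66 = 118.8
18 * 0.79 = 14.22
A_total = 131.99 + 42 + 118.8 + 14.22 = 307.01 m^2


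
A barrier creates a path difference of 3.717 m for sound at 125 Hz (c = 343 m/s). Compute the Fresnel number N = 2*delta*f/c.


N = 2*delta*f/c = 2*delta/lambda, where lambda = c/f
lambda = 343 / 125 = 2.744 m
N = 2 * 3.717 / 2.744 = 2.7092


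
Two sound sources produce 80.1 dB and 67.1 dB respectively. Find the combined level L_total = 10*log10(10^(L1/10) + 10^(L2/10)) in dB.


10^(80.1/10) = 1.02329e+08
10^(67.1/10) = 5.12861e+06
Sum = 1.02329e+08 + 5.12861e+06 = 1.07458e+08
L_total = 10*log10(1.07458e+08) = 80.312 dB


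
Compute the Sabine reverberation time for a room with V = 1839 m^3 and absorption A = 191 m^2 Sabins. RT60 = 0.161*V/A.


RT60 = 0.161 * 1839 / 191 = 1.5502 s


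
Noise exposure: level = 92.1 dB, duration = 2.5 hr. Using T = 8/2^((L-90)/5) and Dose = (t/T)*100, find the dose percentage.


T_allowed = 8 / 2^((92.1 - 90)/5) = 5.9794 hr
Dose = 2.5 / 5.9794 * 100 = 41.81 %


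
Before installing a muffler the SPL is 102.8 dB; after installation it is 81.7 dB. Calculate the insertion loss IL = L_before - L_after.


Insertion loss = SPL without muffler - SPL with muffler
IL = 102.8 - 81.7 = 21.1 dB


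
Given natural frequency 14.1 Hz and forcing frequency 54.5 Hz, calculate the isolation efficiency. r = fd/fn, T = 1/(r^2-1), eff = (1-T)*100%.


r = 54.5 / 14.1 = 3.86525
r^2 - 1 = 3.86525^2 - 1 = 13.9402
T = 1/13.9402 = 0.071735
Efficiency = (1 - 0.071735)*100 = 92.826 %


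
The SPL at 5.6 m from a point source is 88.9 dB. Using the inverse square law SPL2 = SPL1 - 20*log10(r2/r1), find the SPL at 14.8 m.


r2/r1 = 14.8/5.6 = 2.64286
Correction = 20*log10(2.64286) = 8.44148 dB
SPL2 = 88.9 - 8.44148 = 80.459 dB


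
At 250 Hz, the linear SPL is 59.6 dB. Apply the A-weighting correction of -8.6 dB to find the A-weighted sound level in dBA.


A-weighting table: 250 Hz -> -8.6 dB correction
SPL_A = SPL + correction = 59.6 + (-8.6) = 51 dBA


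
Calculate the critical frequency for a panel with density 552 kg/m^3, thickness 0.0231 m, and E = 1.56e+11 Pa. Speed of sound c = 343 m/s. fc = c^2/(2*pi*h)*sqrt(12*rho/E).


12*rho/E = 12*552/1.56e+11 = 4.24615e-08
sqrt(12*rho/E) = sqrt(4.24615e-08) = 0.000206062
c^2/(2*pi*h) = 343^2/(2*pi*0.0231) = 810581
fc = 810581 * 0.000206062 = 167.03 Hz


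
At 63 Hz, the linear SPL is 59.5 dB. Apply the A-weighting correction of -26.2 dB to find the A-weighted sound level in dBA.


A-weighting table: 63 Hz -> -26.2 dB correction
SPL_A = SPL + correction = 59.5 + (-26.2) = 33.3 dBA


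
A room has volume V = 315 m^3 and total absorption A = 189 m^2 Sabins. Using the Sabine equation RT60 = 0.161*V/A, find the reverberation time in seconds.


RT60 = 0.161 * 315 / 189 = 0.26833 s


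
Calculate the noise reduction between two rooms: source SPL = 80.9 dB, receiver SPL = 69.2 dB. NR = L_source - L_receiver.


NR = L_source - L_receiver (difference between source and receiving room levels)
NR = 80.9 - 69.2 = 11.7 dB


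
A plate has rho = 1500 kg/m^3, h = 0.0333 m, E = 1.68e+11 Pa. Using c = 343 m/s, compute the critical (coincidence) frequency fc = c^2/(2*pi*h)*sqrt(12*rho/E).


12*rho/E = 12*1500/1.68e+11 = 1.07143e-07
sqrt(12*rho/E) = sqrt(1.07143e-07) = 0.000327327
c^2/(2*pi*h) = 343^2/(2*pi*0.0333) = 562295
fc = 562295 * 0.000327327 = 184.05 Hz


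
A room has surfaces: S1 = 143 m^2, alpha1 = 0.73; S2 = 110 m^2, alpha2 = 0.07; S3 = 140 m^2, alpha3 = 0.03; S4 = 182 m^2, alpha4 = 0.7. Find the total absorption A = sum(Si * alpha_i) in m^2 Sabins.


143 * 0.73 = 104.39
110 * 0.07 = 7.7
140 * 0.03 = 4.2
182 * 0.7 = 127.4
A_total = 104.39 + 7.7 + 4.2 + 127.4 = 243.69 m^2


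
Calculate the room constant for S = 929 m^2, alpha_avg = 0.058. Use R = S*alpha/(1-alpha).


R = 929 * 0.058 / (1 - 0.058) = 57.2 m^2


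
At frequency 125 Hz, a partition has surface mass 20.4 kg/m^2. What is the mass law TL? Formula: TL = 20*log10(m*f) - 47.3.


m * f = 20.4 * 125 = 2550
20*log10(2550) = 68.1308 dB
TL = 68.1308 - 47.3 = 20.831 dB


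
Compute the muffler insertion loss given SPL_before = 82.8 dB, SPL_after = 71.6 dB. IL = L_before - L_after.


Insertion loss = SPL without muffler - SPL with muffler
IL = 82.8 - 71.6 = 11.2 dB


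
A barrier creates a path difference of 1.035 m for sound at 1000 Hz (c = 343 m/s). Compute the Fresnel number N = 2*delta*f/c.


N = 2*delta*f/c = 2*delta/lambda, where lambda = c/f
lambda = 343 / 1000 = 0.343 m
N = 2 * 1.035 / 0.343 = 6.035


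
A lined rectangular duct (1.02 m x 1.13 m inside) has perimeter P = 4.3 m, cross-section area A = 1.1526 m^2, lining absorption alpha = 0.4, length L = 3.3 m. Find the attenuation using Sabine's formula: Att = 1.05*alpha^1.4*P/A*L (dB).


alpha^1.4 = 0.4^1.4 = 0.277258
Attenuation rate = 1.05 * alpha^1.4 * P / A
= 1.05 * 0.277258 * 4.3 / 1.1526 = 1.08608 dB/m
Total Att = 1.08608 * 3.3 = 3.5841 dB


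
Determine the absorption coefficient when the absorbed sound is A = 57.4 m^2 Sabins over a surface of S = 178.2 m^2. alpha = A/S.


Absorption coefficient = absorbed power / incident power
alpha = A / S = 57.4 / 178.2 = 0.32211


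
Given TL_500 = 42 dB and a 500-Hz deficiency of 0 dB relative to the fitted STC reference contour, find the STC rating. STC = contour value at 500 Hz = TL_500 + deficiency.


By ASTM E413, STC = value of the fitted reference contour at 500 Hz.
Contour value at 500 Hz = TL_500 + deficiency = 42 + 0 = 42
STC = 42


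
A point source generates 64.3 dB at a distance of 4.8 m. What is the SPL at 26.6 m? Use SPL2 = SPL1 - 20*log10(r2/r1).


r2/r1 = 26.6/4.8 = 5.54167
Correction = 20*log10(5.54167) = 14.8728 dB
SPL2 = 64.3 - 14.8728 = 49.427 dB
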